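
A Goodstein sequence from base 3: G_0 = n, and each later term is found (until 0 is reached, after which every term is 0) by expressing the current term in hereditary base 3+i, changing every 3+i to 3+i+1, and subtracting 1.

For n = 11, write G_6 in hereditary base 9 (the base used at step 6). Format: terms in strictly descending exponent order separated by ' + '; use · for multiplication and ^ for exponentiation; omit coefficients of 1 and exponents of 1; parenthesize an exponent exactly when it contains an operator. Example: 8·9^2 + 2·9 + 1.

base 3: 11 = 3^2 + 2; at 4: 4^2 + 2 = 18; next = 17
base 4: 17 = 4^2 + 1; at 5: 5^2 + 1 = 26; next = 25
base 5: 25 = 5^2; at 6: 6^2 = 36; next = 35
base 6: 35 = 5·6 + 5; at 7: 5·7 + 5 = 40; next = 39
base 7: 39 = 5·7 + 4; at 8: 5·8 + 4 = 44; next = 43
base 8: 43 = 5·8 + 3; at 9: 5·9 + 3 = 48; next = 47

5·9 + 2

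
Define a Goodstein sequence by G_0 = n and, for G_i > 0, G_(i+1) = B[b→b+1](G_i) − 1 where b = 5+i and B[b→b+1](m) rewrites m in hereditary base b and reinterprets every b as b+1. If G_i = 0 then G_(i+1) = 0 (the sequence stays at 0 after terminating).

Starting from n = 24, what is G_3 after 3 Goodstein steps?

33

step 0: 24 = 4·5 + 4; sub 6 for 5: 4·6 + 4; = 28; G_1 = 28−1 = 27
step 1: 27 = 4·6 + 3; sub 7 for 6: 4·7 + 3; = 31; G_2 = 31−1 = 30
step 2: 30 = 4·7 + 2; sub 8 for 7: 4·8 + 2; = 34; G_3 = 34−1 = 33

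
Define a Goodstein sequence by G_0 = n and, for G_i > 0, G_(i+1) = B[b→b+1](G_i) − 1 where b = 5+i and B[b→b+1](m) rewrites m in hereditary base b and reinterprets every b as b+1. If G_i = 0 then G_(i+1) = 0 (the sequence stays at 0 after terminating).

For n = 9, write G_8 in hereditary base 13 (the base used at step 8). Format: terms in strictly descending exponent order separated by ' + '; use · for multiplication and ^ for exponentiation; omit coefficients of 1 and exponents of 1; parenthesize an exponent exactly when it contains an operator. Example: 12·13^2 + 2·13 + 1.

6

(0) 9|_5 = 5 + 4 ↦ 6 + 4|_6 = 10 ⇒ 9
(1) 9|_6 = 6 + 3 ↦ 7 + 3|_7 = 10 ⇒ 9
(2) 9|_7 = 7 + 2 ↦ 8 + 2|_8 = 10 ⇒ 9
(3) 9|_8 = 8 + 1 ↦ 9 + 1|_9 = 10 ⇒ 9
(4) 9|_9 = 9 ↦ 10|_10 = 10 ⇒ 9
(5) 9|_10 = 9 ↦ 9|_11 = 9 ⇒ 8
(6) 8|_11 = 8 ↦ 8|_12 = 8 ⇒ 7
(7) 7|_12 = 7 ↦ 7|_13 = 7 ⇒ 6
(8) 6|_13 = 6 ↦ 6|_14 = 6 ⇒ 5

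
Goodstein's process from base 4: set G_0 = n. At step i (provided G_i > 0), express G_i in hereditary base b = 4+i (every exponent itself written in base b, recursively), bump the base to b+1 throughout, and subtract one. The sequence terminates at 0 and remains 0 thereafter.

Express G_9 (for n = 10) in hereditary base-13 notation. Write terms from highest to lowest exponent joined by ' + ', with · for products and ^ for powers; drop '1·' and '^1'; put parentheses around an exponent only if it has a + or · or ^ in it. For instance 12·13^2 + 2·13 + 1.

13

step 0: 10 = 2·4 + 2; sub 5 for 4: 2·5 + 2; = 12; G_1 = 12−1 = 11
step 1: 11 = 2·5 + 1; sub 6 for 5: 2·6 + 1; = 13; G_2 = 13−1 = 12
step 2: 12 = 2·6; sub 7 for 6: 2·7; = 14; G_3 = 14−1 = 13
step 3: 13 = 7 + 6; sub 8 for 7: 8 + 6; = 14; G_4 = 14−1 = 13
step 4: 13 = 8 + 5; sub 9 for 8: 9 + 5; = 14; G_5 = 14−1 = 13
step 5: 13 = 9 + 4; sub 10 for 9: 10 + 4; = 14; G_6 = 14−1 = 13
step 6: 13 = 10 + 3; sub 11 for 10: 11 + 3; = 14; G_7 = 14−1 = 13
step 7: 13 = 11 + 2; sub 12 for 11: 12 + 2; = 14; G_8 = 14−1 = 13
step 8: 13 = 12 + 1; sub 13 for 12: 13 + 1; = 14; G_9 = 14−1 = 13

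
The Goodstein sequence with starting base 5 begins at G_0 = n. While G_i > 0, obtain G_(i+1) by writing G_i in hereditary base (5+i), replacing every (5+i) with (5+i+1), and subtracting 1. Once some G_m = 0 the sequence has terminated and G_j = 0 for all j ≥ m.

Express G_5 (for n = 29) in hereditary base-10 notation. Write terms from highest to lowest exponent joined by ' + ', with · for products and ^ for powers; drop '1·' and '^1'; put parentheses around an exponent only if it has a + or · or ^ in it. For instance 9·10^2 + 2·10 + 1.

9·10 + 9

G_0=29  [base 5] 5^2 + 4  →[5↦6]→  6^2 + 4 = 40  −1 ⇒ G_1=39
G_1=39  [base 6] 6^2 + 3  →[6↦7]→  7^2 + 3 = 52  −1 ⇒ G_2=51
G_2=51  [base 7] 7^2 + 2  →[7↦8]→  8^2 + 2 = 66  −1 ⇒ G_3=65
G_3=65  [base 8] 8^2 + 1  →[8↦9]→  9^2 + 1 = 82  −1 ⇒ G_4=81
G_4=81  [base 9] 9^2  →[9↦10]→  10^2 = 100  −1 ⇒ G_5=99
G_5=99  [base 10] 9·10 + 9  →[10↦11]→  9·11 + 9 = 108  −1 ⇒ G_6=107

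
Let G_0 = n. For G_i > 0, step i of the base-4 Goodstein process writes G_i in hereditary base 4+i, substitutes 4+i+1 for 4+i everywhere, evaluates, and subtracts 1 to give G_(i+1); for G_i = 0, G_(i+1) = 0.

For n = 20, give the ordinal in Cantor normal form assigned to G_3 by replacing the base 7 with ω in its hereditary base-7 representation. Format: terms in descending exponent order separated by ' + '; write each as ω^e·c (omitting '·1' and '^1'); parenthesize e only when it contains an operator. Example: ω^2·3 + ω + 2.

G_0 = 20. HB_4(20) = 4^2 + 4. Bump = 30. G_1 = 29.
G_1 = 29. HB_5(29) = 5^2 + 4. Bump = 40. G_2 = 39.
G_2 = 39. HB_6(39) = 6^2 + 3. Bump = 52. G_3 = 51.
G_3 = 51. HB_7(51) = 7^2 + 2. Bump = 66. G_4 = 65.

ω^2 + 2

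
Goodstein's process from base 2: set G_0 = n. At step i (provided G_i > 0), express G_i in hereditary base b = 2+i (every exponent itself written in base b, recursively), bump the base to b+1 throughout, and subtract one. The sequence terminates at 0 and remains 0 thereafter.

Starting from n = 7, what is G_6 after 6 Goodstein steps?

G_0 = 7. HB_2(7) = 2^2 + 2 + 1. Bump = 31. G_1 = 30.
G_1 = 30. HB_3(30) = 3^3 + 3. Bump = 260. G_2 = 259.
G_2 = 259. HB_4(259) = 4^4 + 3. Bump = 3128. G_3 = 3127.
G_3 = 3127. HB_5(3127) = 5^5 + 2. Bump = 46658. G_4 = 46657.
G_4 = 46657. HB_6(46657) = 6^6 + 1. Bump = 823544. G_5 = 823543.
G_5 = 823543. HB_7(823543) = 7^7. Bump = 16777216. G_6 = 16777215.
G_6 = 16777215. HB_8(16777215) = 7·8^7 + 7·8^6 + 7·8^5 + 7·8^4 + 7·8^3 + 7·8^2 + 7·8 + 7. Bump = 37665880. G_7 = 37665879.

16777215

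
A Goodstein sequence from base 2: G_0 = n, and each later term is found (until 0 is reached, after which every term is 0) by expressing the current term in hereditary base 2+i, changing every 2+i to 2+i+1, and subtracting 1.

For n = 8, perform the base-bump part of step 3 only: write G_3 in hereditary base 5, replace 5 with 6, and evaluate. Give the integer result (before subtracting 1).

i=0: 8 = 2^(2 + 1) (b=2); 2→3: 3^(3 + 1) = 81; 81−1 = 80
i=1: 80 = 2·3^3 + 2·3^2 + 2·3 + 2 (b=3); 3→4: 2·4^4 + 2·4^2 + 2·4 + 2 = 554; 554−1 = 553
i=2: 553 = 2·4^4 + 2·4^2 + 2·4 + 1 (b=4); 4→5: 2·5^5 + 2·5^2 + 2·5 + 1 = 6311; 6311−1 = 6310
i=3: 6310 = 2·5^5 + 2·5^2 + 2·5 (b=5); 5→6: 2·6^6 + 2·6^2 + 2·6 = 93396; 93396−1 = 93395

93396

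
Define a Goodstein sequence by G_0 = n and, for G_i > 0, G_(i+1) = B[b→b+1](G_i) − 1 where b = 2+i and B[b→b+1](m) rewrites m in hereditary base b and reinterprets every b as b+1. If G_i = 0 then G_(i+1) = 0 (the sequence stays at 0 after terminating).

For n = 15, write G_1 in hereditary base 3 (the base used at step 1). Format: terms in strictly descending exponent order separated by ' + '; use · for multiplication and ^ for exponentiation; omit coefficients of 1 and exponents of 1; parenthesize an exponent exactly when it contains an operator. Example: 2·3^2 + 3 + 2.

3^(3 + 1) + 3^3 + 3

G_0 = 15. HB_2(15) = 2^(2 + 1) + 2^2 + 2 + 1. Bump = 112. G_1 = 111.
G_1 = 111. HB_3(111) = 3^(3 + 1) + 3^3 + 3. Bump = 1284. G_2 = 1283.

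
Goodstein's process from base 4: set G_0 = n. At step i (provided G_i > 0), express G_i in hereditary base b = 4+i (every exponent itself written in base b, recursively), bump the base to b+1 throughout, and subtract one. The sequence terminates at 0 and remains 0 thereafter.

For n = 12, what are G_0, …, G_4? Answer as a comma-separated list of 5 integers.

12, 14, 15, 16, 17

[0] 12 ≡ 3·4 (base 4). Lift 5: 15. −1: 14.
[1] 14 ≡ 2·5 + 4 (base 5). Lift 6: 16. −1: 15.
[2] 15 ≡ 2·6 + 3 (base 6). Lift 7: 17. −1: 16.
[3] 16 ≡ 2·7 + 2 (base 7). Lift 8: 18. −1: 17.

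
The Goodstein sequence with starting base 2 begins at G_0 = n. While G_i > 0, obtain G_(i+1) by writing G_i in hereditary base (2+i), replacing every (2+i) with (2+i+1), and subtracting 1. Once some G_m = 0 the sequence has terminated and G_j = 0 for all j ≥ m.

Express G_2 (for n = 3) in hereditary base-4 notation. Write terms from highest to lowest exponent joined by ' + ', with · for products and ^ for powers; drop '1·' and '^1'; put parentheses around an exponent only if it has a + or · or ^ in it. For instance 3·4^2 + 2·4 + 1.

3

step 0: 3 = 2 + 1; sub 3 for 2: 3 + 1; = 4; G_1 = 4−1 = 3
step 1: 3 = 3; sub 4 for 3: 4; = 4; G_2 = 4−1 = 3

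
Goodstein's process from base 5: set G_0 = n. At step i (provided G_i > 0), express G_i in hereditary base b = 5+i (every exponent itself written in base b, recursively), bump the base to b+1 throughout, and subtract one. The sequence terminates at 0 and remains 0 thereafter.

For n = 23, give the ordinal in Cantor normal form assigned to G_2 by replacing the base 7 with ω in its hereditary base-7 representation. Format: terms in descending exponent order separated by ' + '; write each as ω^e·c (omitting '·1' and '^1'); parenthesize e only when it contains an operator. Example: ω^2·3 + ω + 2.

ω·4 + 1

i=0: 23 = 4·5 + 3 (b=5); 5→6: 4·6 + 3 = 27; 27−1 = 26
i=1: 26 = 4·6 + 2 (b=6); 6→7: 4·7 + 2 = 30; 30−1 = 29
i=2: 29 = 4·7 + 1 (b=7); 7→8: 4·8 + 1 = 33; 33−1 = 32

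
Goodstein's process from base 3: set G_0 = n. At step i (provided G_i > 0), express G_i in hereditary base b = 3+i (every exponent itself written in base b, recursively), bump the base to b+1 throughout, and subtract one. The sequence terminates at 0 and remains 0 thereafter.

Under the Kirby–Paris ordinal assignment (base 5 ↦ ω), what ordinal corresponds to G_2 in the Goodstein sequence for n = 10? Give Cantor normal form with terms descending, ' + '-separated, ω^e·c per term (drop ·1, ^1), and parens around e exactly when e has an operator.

G_0 = 10. HB_3(10) = 3^2 + 1. Bump = 17. G_1 = 16.
G_1 = 16. HB_4(16) = 4^2. Bump = 25. G_2 = 24.
G_2 = 24. HB_5(24) = 4·5 + 4. Bump = 28. G_3 = 27.

ω·4 + 4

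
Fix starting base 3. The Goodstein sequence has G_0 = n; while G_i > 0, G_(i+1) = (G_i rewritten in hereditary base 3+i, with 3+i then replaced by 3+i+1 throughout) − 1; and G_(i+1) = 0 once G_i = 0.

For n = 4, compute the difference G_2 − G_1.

4 —HB3→ 3 + 1 —bump→ 4 + 1 = 5 —(−1)→ 4
4 —HB4→ 4 —bump→ 5 = 5 —(−1)→ 4

0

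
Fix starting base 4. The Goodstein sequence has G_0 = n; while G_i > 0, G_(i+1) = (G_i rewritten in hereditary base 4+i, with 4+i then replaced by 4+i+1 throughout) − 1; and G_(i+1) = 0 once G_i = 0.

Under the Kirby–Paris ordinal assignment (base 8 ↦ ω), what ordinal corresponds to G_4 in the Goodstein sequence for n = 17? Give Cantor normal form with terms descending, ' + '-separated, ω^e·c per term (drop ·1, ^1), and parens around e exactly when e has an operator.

ω·5 + 3

[0] 17 ≡ 4^2 + 1 (base 4). Lift 5: 26. −1: 25.
[1] 25 ≡ 5^2 (base 5). Lift 6: 36. −1: 35.
[2] 35 ≡ 5·6 + 5 (base 6). Lift 7: 40. −1: 39.
[3] 39 ≡ 5·7 + 4 (base 7). Lift 8: 44. −1: 43.
[4] 43 ≡ 5·8 + 3 (base 8). Lift 9: 48. −1: 47.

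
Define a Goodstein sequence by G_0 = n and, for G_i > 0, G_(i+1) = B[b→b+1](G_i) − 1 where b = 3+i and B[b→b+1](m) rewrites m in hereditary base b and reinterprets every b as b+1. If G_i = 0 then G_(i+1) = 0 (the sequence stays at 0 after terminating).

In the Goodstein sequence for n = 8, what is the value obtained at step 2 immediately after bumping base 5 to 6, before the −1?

G_0=8  [base 3] 2·3 + 2  →[3↦4]→  2·4 + 2 = 10  −1 ⇒ G_1=9
G_1=9  [base 4] 2·4 + 1  →[4↦5]→  2·5 + 1 = 11  −1 ⇒ G_2=10
G_2=10  [base 5] 2·5  →[5↦6]→  2·6 = 12  −1 ⇒ G_3=11

12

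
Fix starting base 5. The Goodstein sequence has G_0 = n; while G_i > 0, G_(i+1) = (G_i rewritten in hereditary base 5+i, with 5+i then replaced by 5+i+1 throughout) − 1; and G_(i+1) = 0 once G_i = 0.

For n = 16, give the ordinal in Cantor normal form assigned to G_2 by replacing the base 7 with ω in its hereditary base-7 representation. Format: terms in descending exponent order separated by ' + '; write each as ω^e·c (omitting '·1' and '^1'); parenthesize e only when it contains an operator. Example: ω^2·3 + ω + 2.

ω·2 + 6

G_0 = 16. HB_5(16) = 3·5 + 1. Bump = 19. G_1 = 18.
G_1 = 18. HB_6(18) = 3·6. Bump = 21. G_2 = 20.
G_2 = 20. HB_7(20) = 2·7 + 6. Bump = 22. G_3 = 21.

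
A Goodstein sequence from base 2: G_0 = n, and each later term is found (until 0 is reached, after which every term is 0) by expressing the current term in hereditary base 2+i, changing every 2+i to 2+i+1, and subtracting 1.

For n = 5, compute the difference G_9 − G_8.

i=0: 5 = 2^2 + 1 (b=2); 2→3: 3^3 + 1 = 28; 28−1 = 27
i=1: 27 = 3^3 (b=3); 3→4: 4^4 = 256; 256−1 = 255
i=2: 255 = 3·4^3 + 3·4^2 + 3·4 + 3 (b=4); 4→5: 3·5^3 + 3·5^2 + 3·5 + 3 = 468; 468−1 = 467
i=3: 467 = 3·5^3 + 3·5^2 + 3·5 + 2 (b=5); 5→6: 3·6^3 + 3·6^2 + 3·6 + 2 = 776; 776−1 = 775
i=4: 775 = 3·6^3 + 3·6^2 + 3·6 + 1 (b=6); 6→7: 3·7^3 + 3·7^2 + 3·7 + 1 = 1198; 1198−1 = 1197
i=5: 1197 = 3·7^3 + 3·7^2 + 3·7 (b=7); 7→8: 3·8^3 + 3·8^2 + 3·8 = 1752; 1752−1 = 1751
i=6: 1751 = 3·8^3 + 3·8^2 + 2·8 + 7 (b=8); 8→9: 3·9^3 + 3·9^2 + 2·9 + 7 = 2455; 2455−1 = 2454
i=7: 2454 = 3·9^3 + 3·9^2 + 2·9 + 6 (b=9); 9→10: 3·10^3 + 3·10^2 + 2·10 + 6 = 3326; 3326−1 = 3325
i=8: 3325 = 3·10^3 + 3·10^2 + 2·10 + 5 (b=10); 10→11: 3·11^3 + 3·11^2 + 2·11 + 5 = 4383; 4383−1 = 4382

1057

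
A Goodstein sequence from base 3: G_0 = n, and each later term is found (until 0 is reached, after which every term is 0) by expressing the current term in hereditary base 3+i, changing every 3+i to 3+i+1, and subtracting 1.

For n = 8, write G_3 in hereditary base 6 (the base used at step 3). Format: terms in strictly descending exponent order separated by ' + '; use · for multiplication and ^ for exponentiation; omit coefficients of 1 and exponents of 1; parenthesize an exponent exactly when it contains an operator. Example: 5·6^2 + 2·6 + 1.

i=0: 8 = 2·3 + 2 (b=3); 3→4: 2·4 + 2 = 10; 10−1 = 9
i=1: 9 = 2·4 + 1 (b=4); 4→5: 2·5 + 1 = 11; 11−1 = 10
i=2: 10 = 2·5 (b=5); 5→6: 2·6 = 12; 12−1 = 11
i=3: 11 = 6 + 5 (b=6); 6→7: 7 + 5 = 12; 12−1 = 11

6 + 5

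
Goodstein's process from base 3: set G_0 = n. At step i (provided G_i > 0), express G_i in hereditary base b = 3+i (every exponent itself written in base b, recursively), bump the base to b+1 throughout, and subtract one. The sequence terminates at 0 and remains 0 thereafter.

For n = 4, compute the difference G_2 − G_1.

0

step 0: 4 = 3 + 1; sub 4 for 3: 4 + 1; = 5; G_1 = 5−1 = 4
step 1: 4 = 4; sub 5 for 4: 5; = 5; G_2 = 5−1 = 4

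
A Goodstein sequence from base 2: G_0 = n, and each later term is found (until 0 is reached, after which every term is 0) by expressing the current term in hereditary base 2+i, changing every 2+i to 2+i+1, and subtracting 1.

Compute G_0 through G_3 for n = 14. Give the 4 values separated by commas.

i=0: 14 = 2^(2 + 1) + 2^2 + 2 (b=2); 2→3: 3^(3 + 1) + 3^3 + 3 = 111; 111−1 = 110
i=1: 110 = 3^(3 + 1) + 3^3 + 2 (b=3); 3→4: 4^(4 + 1) + 4^4 + 2 = 1282; 1282−1 = 1281
i=2: 1281 = 4^(4 + 1) + 4^4 + 1 (b=4); 4→5: 5^(5 + 1) + 5^5 + 1 = 18751; 18751−1 = 18750

14, 110, 1281, 18750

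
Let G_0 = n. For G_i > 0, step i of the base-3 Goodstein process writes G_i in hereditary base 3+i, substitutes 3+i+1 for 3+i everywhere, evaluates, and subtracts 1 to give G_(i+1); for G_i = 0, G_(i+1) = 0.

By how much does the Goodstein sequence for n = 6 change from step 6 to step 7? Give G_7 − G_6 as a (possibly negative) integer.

(0) 6|_3 = 2·3 ↦ 2·4|_4 = 8 ⇒ 7
(1) 7|_4 = 4 + 3 ↦ 5 + 3|_5 = 8 ⇒ 7
(2) 7|_5 = 5 + 2 ↦ 6 + 2|_6 = 8 ⇒ 7
(3) 7|_6 = 6 + 1 ↦ 7 + 1|_7 = 8 ⇒ 7
(4) 7|_7 = 7 ↦ 8|_8 = 8 ⇒ 7
(5) 7|_8 = 7 ↦ 7|_9 = 7 ⇒ 6
(6) 6|_9 = 6 ↦ 6|_10 = 6 ⇒ 5

-1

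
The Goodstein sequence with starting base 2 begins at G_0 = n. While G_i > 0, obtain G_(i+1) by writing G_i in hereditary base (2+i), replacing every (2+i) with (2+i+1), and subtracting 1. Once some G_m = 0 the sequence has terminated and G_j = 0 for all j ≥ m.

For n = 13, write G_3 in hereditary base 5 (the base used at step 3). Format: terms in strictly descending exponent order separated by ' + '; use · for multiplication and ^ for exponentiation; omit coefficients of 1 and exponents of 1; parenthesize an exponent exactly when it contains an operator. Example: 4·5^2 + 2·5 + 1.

base 2: 13 = 2^(2 + 1) + 2^2 + 1; at 3: 3^(3 + 1) + 3^3 + 1 = 109; next = 108
base 3: 108 = 3^(3 + 1) + 3^3; at 4: 4^(4 + 1) + 4^4 = 1280; next = 1279
base 4: 1279 = 4^(4 + 1) + 3·4^3 + 3·4^2 + 3·4 + 3; at 5: 5^(5 + 1) + 3·5^3 + 3·5^2 + 3·5 + 3 = 16093; next = 16092

5^(5 + 1) + 3·5^3 + 3·5^2 + 3·5 + 2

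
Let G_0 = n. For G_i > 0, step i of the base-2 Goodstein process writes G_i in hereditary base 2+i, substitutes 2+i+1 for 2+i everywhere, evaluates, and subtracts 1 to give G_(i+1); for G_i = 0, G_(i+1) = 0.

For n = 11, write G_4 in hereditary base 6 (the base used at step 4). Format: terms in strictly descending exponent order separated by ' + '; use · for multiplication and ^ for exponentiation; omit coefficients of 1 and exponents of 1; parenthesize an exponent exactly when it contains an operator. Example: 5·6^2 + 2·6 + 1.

6^(6 + 1) + 1

[0] 11 ≡ 2^(2 + 1) + 2 + 1 (base 2). Lift 3: 85. −1: 84.
[1] 84 ≡ 3^(3 + 1) + 3 (base 3). Lift 4: 1028. −1: 1027.
[2] 1027 ≡ 4^(4 + 1) + 3 (base 4). Lift 5: 15628. −1: 15627.
[3] 15627 ≡ 5^(5 + 1) + 2 (base 5). Lift 6: 279938. −1: 279937.
[4] 279937 ≡ 6^(6 + 1) + 1 (base 6). Lift 7: 5764802. −1: 5764801.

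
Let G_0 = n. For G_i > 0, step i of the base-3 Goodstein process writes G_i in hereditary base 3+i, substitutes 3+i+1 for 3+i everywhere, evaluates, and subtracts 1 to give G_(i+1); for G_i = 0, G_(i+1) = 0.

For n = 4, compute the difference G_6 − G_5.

-1

G_0 = 4. HB_3(4) = 3 + 1. Bump = 5. G_1 = 4.
G_1 = 4. HB_4(4) = 4. Bump = 5. G_2 = 4.
G_2 = 4. HB_5(4) = 4. Bump = 4. G_3 = 3.
G_3 = 3. HB_6(3) = 3. Bump = 3. G_4 = 2.
G_4 = 2. HB_7(2) = 2. Bump = 2. G_5 = 1.
G_5 = 1. HB_8(1) = 1. Bump = 1. G_6 = 0.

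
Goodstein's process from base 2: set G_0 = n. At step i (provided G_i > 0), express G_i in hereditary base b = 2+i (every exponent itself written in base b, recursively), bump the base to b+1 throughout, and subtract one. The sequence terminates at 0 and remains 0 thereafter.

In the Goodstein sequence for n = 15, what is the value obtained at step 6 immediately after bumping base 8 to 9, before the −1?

G_0 = 15. HB_2(15) = 2^(2 + 1) + 2^2 + 2 + 1. Bump = 112. G_1 = 111.
G_1 = 111. HB_3(111) = 3^(3 + 1) + 3^3 + 3. Bump = 1284. G_2 = 1283.
G_2 = 1283. HB_4(1283) = 4^(4 + 1) + 4^4 + 3. Bump = 18753. G_3 = 18752.
G_3 = 18752. HB_5(18752) = 5^(5 + 1) + 5^5 + 2. Bump = 326594. G_4 = 326593.
G_4 = 326593. HB_6(326593) = 6^(6 + 1) + 6^6 + 1. Bump = 6588345. G_5 = 6588344.
G_5 = 6588344. HB_7(6588344) = 7^(7 + 1) + 7^7. Bump = 150994944. G_6 = 150994943.
G_6 = 150994943. HB_8(150994943) = 8^(8 + 1) + 7·8^7 + 7·8^6 + 7·8^5 + 7·8^4 + 7·8^3 + 7·8^2 + 7·8 + 7. Bump = 3524450281. G_7 = 3524450280.

3524450281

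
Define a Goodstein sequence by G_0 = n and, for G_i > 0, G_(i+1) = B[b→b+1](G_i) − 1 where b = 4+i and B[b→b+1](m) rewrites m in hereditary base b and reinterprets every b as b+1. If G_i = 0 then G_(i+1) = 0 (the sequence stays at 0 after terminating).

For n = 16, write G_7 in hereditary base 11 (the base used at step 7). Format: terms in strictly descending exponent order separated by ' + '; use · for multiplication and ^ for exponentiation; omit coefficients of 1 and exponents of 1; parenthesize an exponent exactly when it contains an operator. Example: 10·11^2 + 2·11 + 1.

3·11 + 8

base 4: 16 = 4^2; at 5: 5^2 = 25; next = 24
base 5: 24 = 4·5 + 4; at 6: 4·6 + 4 = 28; next = 27
base 6: 27 = 4·6 + 3; at 7: 4·7 + 3 = 31; next = 30
base 7: 30 = 4·7 + 2; at 8: 4·8 + 2 = 34; next = 33
base 8: 33 = 4·8 + 1; at 9: 4·9 + 1 = 37; next = 36
base 9: 36 = 4·9; at 10: 4·10 = 40; next = 39
base 10: 39 = 3·10 + 9; at 11: 3·11 + 9 = 42; next = 41
base 11: 41 = 3·11 + 8; at 12: 3·12 + 8 = 44; next = 43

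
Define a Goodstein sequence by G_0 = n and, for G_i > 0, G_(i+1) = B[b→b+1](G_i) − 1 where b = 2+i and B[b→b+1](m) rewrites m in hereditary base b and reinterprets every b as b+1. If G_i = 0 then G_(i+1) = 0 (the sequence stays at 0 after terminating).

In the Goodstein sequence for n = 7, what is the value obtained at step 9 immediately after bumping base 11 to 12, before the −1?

273624712

G_0=7  [base 2] 2^2 + 2 + 1  →[2↦3]→  3^3 + 3 + 1 = 31  −1 ⇒ G_1=30
G_1=30  [base 3] 3^3 + 3  →[3↦4]→  4^4 + 4 = 260  −1 ⇒ G_2=259
G_2=259  [base 4] 4^4 + 3  →[4↦5]→  5^5 + 3 = 3128  −1 ⇒ G_3=3127
G_3=3127  [base 5] 5^5 + 2  →[5↦6]→  6^6 + 2 = 46658  −1 ⇒ G_4=46657
G_4=46657  [base 6] 6^6 + 1  →[6↦7]→  7^7 + 1 = 823544  −1 ⇒ G_5=823543
G_5=823543  [base 7] 7^7  →[7↦8]→  8^8 = 16777216  −1 ⇒ G_6=16777215
G_6=16777215  [base 8] 7·8^7 + 7·8^6 + 7·8^5 + 7·8^4 + 7·8^3 + 7·8^2 + 7·8 + 7  →[8↦9]→  7·9^7 + 7·9^6 + 7·9^5 + 7·9^4 + 7·9^3 + 7·9^2 + 7·9 + 7 = 37665880  −1 ⇒ G_7=37665879
G_7=37665879  [base 9] 7·9^7 + 7·9^6 + 7·9^5 + 7·9^4 + 7·9^3 + 7·9^2 + 7·9 + 6  →[9↦10]→  7·10^7 + 7·10^6 + 7·10^5 + 7·10^4 + 7·10^3 + 7·10^2 + 7·10 + 6 = 77777776  −1 ⇒ G_8=77777775
G_8=77777775  [base 10] 7·10^7 + 7·10^6 + 7·10^5 + 7·10^4 + 7·10^3 + 7·10^2 + 7·10 + 5  →[10↦11]→  7·11^7 + 7·11^6 + 7·11^5 + 7·11^4 + 7·11^3 + 7·11^2 + 7·11 + 5 = 150051214  −1 ⇒ G_9=150051213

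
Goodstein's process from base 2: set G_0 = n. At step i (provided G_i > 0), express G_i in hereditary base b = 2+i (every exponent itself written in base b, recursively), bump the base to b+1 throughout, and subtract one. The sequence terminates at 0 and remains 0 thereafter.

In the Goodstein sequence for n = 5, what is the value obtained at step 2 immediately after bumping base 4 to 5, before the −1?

468

(0) 5|_2 = 2^2 + 1 ↦ 3^3 + 1|_3 = 28 ⇒ 27
(1) 27|_3 = 3^3 ↦ 4^4|_4 = 256 ⇒ 255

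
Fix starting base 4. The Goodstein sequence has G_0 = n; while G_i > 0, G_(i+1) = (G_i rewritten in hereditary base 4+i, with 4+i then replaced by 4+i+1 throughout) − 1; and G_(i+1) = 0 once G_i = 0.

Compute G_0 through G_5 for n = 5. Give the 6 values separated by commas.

5, 5, 5, 4, 3, 2

i=0: 5 = 4 + 1 (b=4); 4→5: 5 + 1 = 6; 6−1 = 5
i=1: 5 = 5 (b=5); 5→6: 6 = 6; 6−1 = 5
i=2: 5 = 5 (b=6); 6→7: 5 = 5; 5−1 = 4
i=3: 4 = 4 (b=7); 7→8: 4 = 4; 4−1 = 3
i=4: 3 = 3 (b=8); 8→9: 3 = 3; 3−1 = 2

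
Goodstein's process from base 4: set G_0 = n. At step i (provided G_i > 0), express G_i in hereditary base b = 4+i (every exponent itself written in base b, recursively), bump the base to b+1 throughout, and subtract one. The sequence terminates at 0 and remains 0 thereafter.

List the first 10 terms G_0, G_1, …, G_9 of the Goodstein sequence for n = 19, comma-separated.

19, 27, 37, 49, 63, 69, 75, 81, 87, 93

G_0 = 19. HB_4(19) = 4^2 + 3. Bump = 28. G_1 = 27.
G_1 = 27. HB_5(27) = 5^2 + 2. Bump = 38. G_2 = 37.
G_2 = 37. HB_6(37) = 6^2 + 1. Bump = 50. G_3 = 49.
G_3 = 49. HB_7(49) = 7^2. Bump = 64. G_4 = 63.
G_4 = 63. HB_8(63) = 7·8 + 7. Bump = 70. G_5 = 69.
G_5 = 69. HB_9(69) = 7·9 + 6. Bump = 76. G_6 = 75.
G_6 = 75. HB_10(75) = 7·10 + 5. Bump = 82. G_7 = 81.
G_7 = 81. HB_11(81) = 7·11 + 4. Bump = 88. G_8 = 87.
G_8 = 87. HB_12(87) = 7·12 + 3. Bump = 94. G_9 = 93.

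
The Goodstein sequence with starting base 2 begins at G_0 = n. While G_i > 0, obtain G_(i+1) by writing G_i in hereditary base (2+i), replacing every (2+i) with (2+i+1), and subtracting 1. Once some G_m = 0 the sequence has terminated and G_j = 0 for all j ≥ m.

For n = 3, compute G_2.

G_0 = 3. HB_2(3) = 2 + 1. Bump = 4. G_1 = 3.
G_1 = 3. HB_3(3) = 3. Bump = 4. G_2 = 3.
G_2 = 3. HB_4(3) = 3. Bump = 3. G_3 = 2.

3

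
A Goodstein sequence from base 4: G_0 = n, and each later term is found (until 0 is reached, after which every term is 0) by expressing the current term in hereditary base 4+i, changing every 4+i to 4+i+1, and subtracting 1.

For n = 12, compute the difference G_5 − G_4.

1

(0) 12|_4 = 3·4 ↦ 3·5|_5 = 15 ⇒ 14
(1) 14|_5 = 2·5 + 4 ↦ 2·6 + 4|_6 = 16 ⇒ 15
(2) 15|_6 = 2·6 + 3 ↦ 2·7 + 3|_7 = 17 ⇒ 16
(3) 16|_7 = 2·7 + 2 ↦ 2·8 + 2|_8 = 18 ⇒ 17
(4) 17|_8 = 2·8 + 1 ↦ 2·9 + 1|_9 = 19 ⇒ 18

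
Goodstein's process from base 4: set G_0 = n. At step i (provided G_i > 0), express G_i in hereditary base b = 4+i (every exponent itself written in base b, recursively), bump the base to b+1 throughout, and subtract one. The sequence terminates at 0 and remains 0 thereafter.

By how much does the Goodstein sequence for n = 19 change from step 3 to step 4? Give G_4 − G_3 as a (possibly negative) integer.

14

G_0 = 19. HB_4(19) = 4^2 + 3. Bump = 28. G_1 = 27.
G_1 = 27. HB_5(27) = 5^2 + 2. Bump = 38. G_2 = 37.
G_2 = 37. HB_6(37) = 6^2 + 1. Bump = 50. G_3 = 49.
G_3 = 49. HB_7(49) = 7^2. Bump = 64. G_4 = 63.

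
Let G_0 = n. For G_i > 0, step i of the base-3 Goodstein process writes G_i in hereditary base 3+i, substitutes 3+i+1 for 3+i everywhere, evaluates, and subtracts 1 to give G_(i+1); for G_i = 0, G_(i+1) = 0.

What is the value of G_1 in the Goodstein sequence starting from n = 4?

(0) 4|_3 = 3 + 1 ↦ 4 + 1|_4 = 5 ⇒ 4
(1) 4|_4 = 4 ↦ 5|_5 = 5 ⇒ 4

4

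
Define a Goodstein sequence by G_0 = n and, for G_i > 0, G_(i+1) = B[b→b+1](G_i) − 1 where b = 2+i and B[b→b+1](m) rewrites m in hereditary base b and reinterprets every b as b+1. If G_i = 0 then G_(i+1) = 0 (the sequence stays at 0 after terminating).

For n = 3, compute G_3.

i=0: 3 = 2 + 1 (b=2); 2→3: 3 + 1 = 4; 4−1 = 3
i=1: 3 = 3 (b=3); 3→4: 4 = 4; 4−1 = 3
i=2: 3 = 3 (b=4); 4→5: 3 = 3; 3−1 = 2
i=3: 2 = 2 (b=5); 5→6: 2 = 2; 2−1 = 1

2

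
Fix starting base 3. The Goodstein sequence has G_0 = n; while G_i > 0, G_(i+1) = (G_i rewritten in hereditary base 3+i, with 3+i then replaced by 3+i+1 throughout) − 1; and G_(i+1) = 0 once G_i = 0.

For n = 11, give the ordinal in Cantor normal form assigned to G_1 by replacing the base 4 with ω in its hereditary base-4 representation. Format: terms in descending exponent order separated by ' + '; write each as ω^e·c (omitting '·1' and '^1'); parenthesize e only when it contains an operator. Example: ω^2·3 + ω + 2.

ω^2 + 1

G_0=11  [base 3] 3^2 + 2  →[3↦4]→  4^2 + 2 = 18  −1 ⇒ G_1=17
G_1=17  [base 4] 4^2 + 1  →[4↦5]→  5^2 + 1 = 26  −1 ⇒ G_2=25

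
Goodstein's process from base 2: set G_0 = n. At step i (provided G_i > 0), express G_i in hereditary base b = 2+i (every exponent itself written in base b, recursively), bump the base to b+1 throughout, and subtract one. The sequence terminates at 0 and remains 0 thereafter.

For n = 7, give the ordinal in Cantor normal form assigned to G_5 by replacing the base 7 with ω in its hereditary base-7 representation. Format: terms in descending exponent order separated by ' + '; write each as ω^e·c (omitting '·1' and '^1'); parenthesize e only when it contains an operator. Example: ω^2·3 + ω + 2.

G_0=7  [base 2] 2^2 + 2 + 1  →[2↦3]→  3^3 + 3 + 1 = 31  −1 ⇒ G_1=30
G_1=30  [base 3] 3^3 + 3  →[3↦4]→  4^4 + 4 = 260  −1 ⇒ G_2=259
G_2=259  [base 4] 4^4 + 3  →[4↦5]→  5^5 + 3 = 3128  −1 ⇒ G_3=3127
G_3=3127  [base 5] 5^5 + 2  →[5↦6]→  6^6 + 2 = 46658  −1 ⇒ G_4=46657
G_4=46657  [base 6] 6^6 + 1  →[6↦7]→  7^7 + 1 = 823544  −1 ⇒ G_5=823543
G_5=823543  [base 7] 7^7  →[7↦8]→  8^8 = 16777216  −1 ⇒ G_6=16777215

ω^ω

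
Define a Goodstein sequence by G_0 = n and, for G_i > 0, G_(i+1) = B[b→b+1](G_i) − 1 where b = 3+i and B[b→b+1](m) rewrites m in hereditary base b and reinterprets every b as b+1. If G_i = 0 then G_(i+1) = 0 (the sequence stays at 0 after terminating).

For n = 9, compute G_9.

[0] 9 ≡ 3^2 (base 3). Lift 4: 16. −1: 15.
[1] 15 ≡ 3·4 + 3 (base 4). Lift 5: 18. −1: 17.
[2] 17 ≡ 3·5 + 2 (base 5). Lift 6: 20. −1: 19.
[3] 19 ≡ 3·6 + 1 (base 6). Lift 7: 22. −1: 21.
[4] 21 ≡ 3·7 (base 7). Lift 8: 24. −1: 23.
[5] 23 ≡ 2·8 + 7 (base 8). Lift 9: 25. −1: 24.
[6] 24 ≡ 2·9 + 6 (base 9). Lift 10: 26. −1: 25.
[7] 25 ≡ 2·10 + 5 (base 10). Lift 11: 27. −1: 26.
[8] 26 ≡ 2·11 + 4 (base 11). Lift 12: 28. −1: 27.

27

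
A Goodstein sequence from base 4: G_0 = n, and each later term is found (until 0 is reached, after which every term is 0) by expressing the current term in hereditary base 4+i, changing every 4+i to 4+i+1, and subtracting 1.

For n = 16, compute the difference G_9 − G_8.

2

i=0: 16 = 4^2 (b=4); 4→5: 5^2 = 25; 25−1 = 24
i=1: 24 = 4·5 + 4 (b=5); 5→6: 4·6 + 4 = 28; 28−1 = 27
i=2: 27 = 4·6 + 3 (b=6); 6→7: 4·7 + 3 = 31; 31−1 = 30
i=3: 30 = 4·7 + 2 (b=7); 7→8: 4·8 + 2 = 34; 34−1 = 33
i=4: 33 = 4·8 + 1 (b=8); 8→9: 4·9 + 1 = 37; 37−1 = 36
i=5: 36 = 4·9 (b=9); 9→10: 4·10 = 40; 40−1 = 39
i=6: 39 = 3·10 + 9 (b=10); 10→11: 3·11 + 9 = 42; 42−1 = 41
i=7: 41 = 3·11 + 8 (b=11); 11→12: 3·12 + 8 = 44; 44−1 = 43
i=8: 43 = 3·12 + 7 (b=12); 12→13: 3·13 + 7 = 46; 46−1 = 45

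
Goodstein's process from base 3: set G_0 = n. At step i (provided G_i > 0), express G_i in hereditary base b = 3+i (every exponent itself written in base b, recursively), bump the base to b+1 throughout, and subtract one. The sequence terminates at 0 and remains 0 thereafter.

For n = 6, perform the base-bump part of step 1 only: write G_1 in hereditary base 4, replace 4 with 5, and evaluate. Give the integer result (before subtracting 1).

8

(0) 6|_3 = 2·3 ↦ 2·4|_4 = 8 ⇒ 7
(1) 7|_4 = 4 + 3 ↦ 5 + 3|_5 = 8 ⇒ 7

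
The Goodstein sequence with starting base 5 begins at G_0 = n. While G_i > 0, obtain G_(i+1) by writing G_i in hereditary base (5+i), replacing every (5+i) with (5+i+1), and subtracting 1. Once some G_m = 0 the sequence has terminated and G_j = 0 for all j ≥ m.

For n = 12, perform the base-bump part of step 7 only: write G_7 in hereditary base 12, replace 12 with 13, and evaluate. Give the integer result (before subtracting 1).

[0] 12 ≡ 2·5 + 2 (base 5). Lift 6: 14. −1: 13.
[1] 13 ≡ 2·6 + 1 (base 6). Lift 7: 15. −1: 14.
[2] 14 ≡ 2·7 (base 7). Lift 8: 16. −1: 15.
[3] 15 ≡ 8 + 7 (base 8). Lift 9: 16. −1: 15.
[4] 15 ≡ 9 + 6 (base 9). Lift 10: 16. −1: 15.
[5] 15 ≡ 10 + 5 (base 10). Lift 11: 16. −1: 15.
[6] 15 ≡ 11 + 4 (base 11). Lift 12: 16. −1: 15.
[7] 15 ≡ 12 + 3 (base 12). Lift 13: 16. −1: 15.

16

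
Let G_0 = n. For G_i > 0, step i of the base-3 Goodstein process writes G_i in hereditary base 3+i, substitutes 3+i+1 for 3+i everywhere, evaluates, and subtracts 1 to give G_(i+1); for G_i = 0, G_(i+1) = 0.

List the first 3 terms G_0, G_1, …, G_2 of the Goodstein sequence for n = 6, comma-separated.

6, 7, 7

[0] 6 ≡ 2·3 (base 3). Lift 4: 8. −1: 7.
[1] 7 ≡ 4 + 3 (base 4). Lift 5: 8. −1: 7.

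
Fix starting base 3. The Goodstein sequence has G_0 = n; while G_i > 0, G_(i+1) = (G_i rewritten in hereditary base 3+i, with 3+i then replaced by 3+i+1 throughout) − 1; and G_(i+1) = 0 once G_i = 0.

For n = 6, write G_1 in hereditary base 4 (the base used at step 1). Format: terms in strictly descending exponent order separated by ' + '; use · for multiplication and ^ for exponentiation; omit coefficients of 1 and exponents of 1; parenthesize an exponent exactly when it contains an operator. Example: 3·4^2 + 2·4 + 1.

[0] 6 ≡ 2·3 (base 3). Lift 4: 8. −1: 7.
[1] 7 ≡ 4 + 3 (base 4). Lift 5: 8. −1: 7.

4 + 3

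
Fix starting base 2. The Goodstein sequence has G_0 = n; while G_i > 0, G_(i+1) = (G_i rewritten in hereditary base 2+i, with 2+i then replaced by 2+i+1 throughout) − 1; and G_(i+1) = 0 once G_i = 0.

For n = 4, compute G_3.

60

4 —HB2→ 2^2 —bump→ 3^3 = 27 —(−1)→ 26
26 —HB3→ 2·3^2 + 2·3 + 2 —bump→ 2·4^2 + 2·4 + 2 = 42 —(−1)→ 41
41 —HB4→ 2·4^2 + 2·4 + 1 —bump→ 2·5^2 + 2·5 + 1 = 61 —(−1)→ 60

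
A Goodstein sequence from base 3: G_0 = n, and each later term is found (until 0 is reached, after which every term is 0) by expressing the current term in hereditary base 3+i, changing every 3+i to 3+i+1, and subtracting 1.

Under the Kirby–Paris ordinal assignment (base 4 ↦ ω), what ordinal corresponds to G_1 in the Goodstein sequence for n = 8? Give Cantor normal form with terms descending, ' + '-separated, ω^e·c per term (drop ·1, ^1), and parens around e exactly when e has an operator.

ω·2 + 1

G_0 = 8. HB_3(8) = 2·3 + 2. Bump = 10. G_1 = 9.
G_1 = 9. HB_4(9) = 2·4 + 1. Bump = 11. G_2 = 10.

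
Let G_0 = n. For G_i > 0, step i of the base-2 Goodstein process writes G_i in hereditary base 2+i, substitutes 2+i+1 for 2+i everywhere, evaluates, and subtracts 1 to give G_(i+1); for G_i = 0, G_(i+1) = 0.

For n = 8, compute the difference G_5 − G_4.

1553800

step 0: 8 = 2^(2 + 1); sub 3 for 2: 3^(3 + 1); = 81; G_1 = 81−1 = 80
step 1: 80 = 2·3^3 + 2·3^2 + 2·3 + 2; sub 4 for 3: 2·4^4 + 2·4^2 + 2·4 + 2; = 554; G_2 = 554−1 = 553
step 2: 553 = 2·4^4 + 2·4^2 + 2·4 + 1; sub 5 for 4: 2·5^5 + 2·5^2 + 2·5 + 1; = 6311; G_3 = 6311−1 = 6310
step 3: 6310 = 2·5^5 + 2·5^2 + 2·5; sub 6 for 5: 2·6^6 + 2·6^2 + 2·6; = 93396; G_4 = 93396−1 = 93395
step 4: 93395 = 2·6^6 + 2·6^2 + 6 + 5; sub 7 for 6: 2·7^7 + 2·7^2 + 7 + 5; = 1647196; G_5 = 1647196−1 = 1647195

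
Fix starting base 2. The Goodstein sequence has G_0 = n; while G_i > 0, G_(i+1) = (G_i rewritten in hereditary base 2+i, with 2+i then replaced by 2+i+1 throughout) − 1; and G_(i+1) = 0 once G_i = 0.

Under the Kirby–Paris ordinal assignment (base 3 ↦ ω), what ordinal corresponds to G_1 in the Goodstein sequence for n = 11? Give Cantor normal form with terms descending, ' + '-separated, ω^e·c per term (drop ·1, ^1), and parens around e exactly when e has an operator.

step 0: 11 = 2^(2 + 1) + 2 + 1; sub 3 for 2: 3^(3 + 1) + 3 + 1; = 85; G_1 = 85−1 = 84
step 1: 84 = 3^(3 + 1) + 3; sub 4 for 3: 4^(4 + 1) + 4; = 1028; G_2 = 1028−1 = 1027

ω^(ω + 1) + ω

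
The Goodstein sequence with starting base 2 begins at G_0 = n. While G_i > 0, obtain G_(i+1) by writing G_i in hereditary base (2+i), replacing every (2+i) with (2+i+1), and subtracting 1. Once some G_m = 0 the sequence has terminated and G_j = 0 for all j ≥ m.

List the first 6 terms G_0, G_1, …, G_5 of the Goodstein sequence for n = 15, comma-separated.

15, 111, 1283, 18752, 326593, 6588344

(0) 15|_2 = 2^(2 + 1) + 2^2 + 2 + 1 ↦ 3^(3 + 1) + 3^3 + 3 + 1|_3 = 112 ⇒ 111
(1) 111|_3 = 3^(3 + 1) + 3^3 + 3 ↦ 4^(4 + 1) + 4^4 + 4|_4 = 1284 ⇒ 1283
(2) 1283|_4 = 4^(4 + 1) + 4^4 + 3 ↦ 5^(5 + 1) + 5^5 + 3|_5 = 18753 ⇒ 18752
(3) 18752|_5 = 5^(5 + 1) + 5^5 + 2 ↦ 6^(6 + 1) + 6^6 + 2|_6 = 326594 ⇒ 326593
(4) 326593|_6 = 6^(6 + 1) + 6^6 + 1 ↦ 7^(7 + 1) + 7^7 + 1|_7 = 6588345 ⇒ 6588344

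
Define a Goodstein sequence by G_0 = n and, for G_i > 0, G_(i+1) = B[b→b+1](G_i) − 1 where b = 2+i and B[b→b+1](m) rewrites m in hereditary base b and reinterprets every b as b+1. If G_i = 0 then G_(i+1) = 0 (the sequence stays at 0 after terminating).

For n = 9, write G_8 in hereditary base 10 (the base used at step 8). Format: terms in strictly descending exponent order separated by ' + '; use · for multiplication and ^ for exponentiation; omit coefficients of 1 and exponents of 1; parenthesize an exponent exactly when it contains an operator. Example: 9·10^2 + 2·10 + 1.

(0) 9|_2 = 2^(2 + 1) + 1 ↦ 3^(3 + 1) + 1|_3 = 82 ⇒ 81
(1) 81|_3 = 3^(3 + 1) ↦ 4^(4 + 1)|_4 = 1024 ⇒ 1023
(2) 1023|_4 = 3·4^4 + 3·4^3 + 3·4^2 + 3·4 + 3 ↦ 3·5^5 + 3·5^3 + 3·5^2 + 3·5 + 3|_5 = 9843 ⇒ 9842
(3) 9842|_5 = 3·5^5 + 3·5^3 + 3·5^2 + 3·5 + 2 ↦ 3·6^6 + 3·6^3 + 3·6^2 + 3·6 + 2|_6 = 140744 ⇒ 140743
(4) 140743|_6 = 3·6^6 + 3·6^3 + 3·6^2 + 3·6 + 1 ↦ 3·7^7 + 3·7^3 + 3·7^2 + 3·7 + 1|_7 = 2471827 ⇒ 2471826
(5) 2471826|_7 = 3·7^7 + 3·7^3 + 3·7^2 + 3·7 ↦ 3·8^8 + 3·8^3 + 3·8^2 + 3·8|_8 = 50333400 ⇒ 50333399
(6) 50333399|_8 = 3·8^8 + 3·8^3 + 3·8^2 + 2·8 + 7 ↦ 3·9^9 + 3·9^3 + 3·9^2 + 2·9 + 7|_9 = 1162263922 ⇒ 1162263921
(7) 1162263921|_9 = 3·9^9 + 3·9^3 + 3·9^2 + 2·9 + 6 ↦ 3·10^10 + 3·10^3 + 3·10^2 + 2·10 + 6|_10 = 30000003326 ⇒ 30000003325
(8) 30000003325|_10 = 3·10^10 + 3·10^3 + 3·10^2 + 2·10 + 5 ↦ 3·11^11 + 3·11^3 + 3·11^2 + 2·11 + 5|_11 = 855935016216 ⇒ 855935016215

3·10^10 + 3·10^3 + 3·10^2 + 2·10 + 5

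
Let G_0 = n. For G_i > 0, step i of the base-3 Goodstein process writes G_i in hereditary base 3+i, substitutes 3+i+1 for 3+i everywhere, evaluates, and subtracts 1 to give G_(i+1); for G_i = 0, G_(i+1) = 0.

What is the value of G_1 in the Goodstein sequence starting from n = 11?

G_0=11  [base 3] 3^2 + 2  →[3↦4]→  4^2 + 2 = 18  −1 ⇒ G_1=17
G_1=17  [base 4] 4^2 + 1  →[4↦5]→  5^2 + 1 = 26  −1 ⇒ G_2=25

17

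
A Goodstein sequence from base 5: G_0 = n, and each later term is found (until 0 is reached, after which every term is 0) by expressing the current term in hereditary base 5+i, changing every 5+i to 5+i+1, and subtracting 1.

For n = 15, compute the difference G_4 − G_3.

step 0: 15 = 3·5; sub 6 for 5: 3·6; = 18; G_1 = 18−1 = 17
step 1: 17 = 2·6 + 5; sub 7 for 6: 2·7 + 5; = 19; G_2 = 19−1 = 18
step 2: 18 = 2·7 + 4; sub 8 for 7: 2·8 + 4; = 20; G_3 = 20−1 = 19
step 3: 19 = 2·8 + 3; sub 9 for 8: 2·9 + 3; = 21; G_4 = 21−1 = 20

1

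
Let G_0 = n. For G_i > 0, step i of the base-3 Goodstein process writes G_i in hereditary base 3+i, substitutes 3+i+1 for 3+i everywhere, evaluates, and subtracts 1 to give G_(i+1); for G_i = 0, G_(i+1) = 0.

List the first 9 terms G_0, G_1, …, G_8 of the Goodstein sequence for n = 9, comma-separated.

9, 15, 17, 19, 21, 23, 24, 25, 26

[0] 9 ≡ 3^2 (base 3). Lift 4: 16. −1: 15.
[1] 15 ≡ 3·4 + 3 (base 4). Lift 5: 18. −1: 17.
[2] 17 ≡ 3·5 + 2 (base 5). Lift 6: 20. −1: 19.
[3] 19 ≡ 3·6 + 1 (base 6). Lift 7: 22. −1: 21.
[4] 21 ≡ 3·7 (base 7). Lift 8: 24. −1: 23.
[5] 23 ≡ 2·8 + 7 (base 8). Lift 9: 25. −1: 24.
[6] 24 ≡ 2·9 + 6 (base 9). Lift 10: 26. −1: 25.
[7] 25 ≡ 2·10 + 5 (base 10). Lift 11: 27. −1: 26.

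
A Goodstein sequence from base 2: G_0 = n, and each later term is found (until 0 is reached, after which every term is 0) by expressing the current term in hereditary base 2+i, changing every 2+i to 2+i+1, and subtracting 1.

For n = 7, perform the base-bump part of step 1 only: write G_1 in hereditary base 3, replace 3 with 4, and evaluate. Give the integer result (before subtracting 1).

i=0: 7 = 2^2 + 2 + 1 (b=2); 2→3: 3^3 + 3 + 1 = 31; 31−1 = 30
i=1: 30 = 3^3 + 3 (b=3); 3→4: 4^4 + 4 = 260; 260−1 = 259

260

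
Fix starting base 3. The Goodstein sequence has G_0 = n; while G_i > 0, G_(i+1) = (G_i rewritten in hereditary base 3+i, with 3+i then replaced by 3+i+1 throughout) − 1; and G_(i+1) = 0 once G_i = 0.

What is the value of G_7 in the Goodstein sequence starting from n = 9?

25

base 3: 9 = 3^2; at 4: 4^2 = 16; next = 15
base 4: 15 = 3·4 + 3; at 5: 3·5 + 3 = 18; next = 17
base 5: 17 = 3·5 + 2; at 6: 3·6 + 2 = 20; next = 19
base 6: 19 = 3·6 + 1; at 7: 3·7 + 1 = 22; next = 21
base 7: 21 = 3·7; at 8: 3·8 = 24; next = 23
base 8: 23 = 2·8 + 7; at 9: 2·9 + 7 = 25; next = 24
base 9: 24 = 2·9 + 6; at 10: 2·10 + 6 = 26; next = 25
base 10: 25 = 2·10 + 5; at 11: 2·11 + 5 = 27; next = 26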